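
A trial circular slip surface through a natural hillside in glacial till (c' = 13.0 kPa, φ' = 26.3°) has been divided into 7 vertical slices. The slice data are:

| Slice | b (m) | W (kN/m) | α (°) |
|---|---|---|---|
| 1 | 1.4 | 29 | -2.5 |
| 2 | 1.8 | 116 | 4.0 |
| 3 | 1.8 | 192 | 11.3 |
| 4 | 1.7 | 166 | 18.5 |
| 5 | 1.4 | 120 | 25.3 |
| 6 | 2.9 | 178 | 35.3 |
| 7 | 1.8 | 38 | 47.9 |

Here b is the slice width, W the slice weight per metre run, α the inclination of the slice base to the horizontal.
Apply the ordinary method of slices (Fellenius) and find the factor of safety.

Ordinary method of slices: FS = Σ[c'·Δl_i + (W_i cosα_i)·tanφ'] / Σ W_i sinα_i, with Δl_i = b_i / cosα_i.
Slice 1: Δl = 1.4/cos(-2.5°) = 1.401 m; N'_1 = 29·cos(-2.5°) = 29.0; c'Δl = 18.22; W sinα = -1.3
Slice 2: Δl = 1.8/cos4.0° = 1.804 m; N'_2 = 116·cos4.0° = 115.7; c'Δl = 23.46; W sinα = 8.1
Slice 3: Δl = 1.8/cos11.3° = 1.836 m; N'_3 = 192·cos11.3° = 188.3; c'Δl = 23.86; W sinα = 37.6
Slice 4: Δl = 1.7/cos18.5° = 1.793 m; N'_4 = 166·cos18.5° = 157.4; c'Δl = 23.30; W sinα = 52.7
Slice 5: Δl = 1.4/cos25.3° = 1.549 m; N'_5 = 120·cos25.3° = 108.5; c'Δl = 20.13; W sinα = 51.3
Slice 6: Δl = 2.9/cos35.3° = 3.553 m; N'_6 = 178·cos35.3° = 145.3; c'Δl = 46.19; W sinα = 102.9
Slice 7: Δl = 1.8/cos47.9° = 2.685 m; N'_7 = 38·cos47.9° = 25.5; c'Δl = 34.90; W sinα = 28.2
Σc'Δl = 190.1 kN/m; ΣN' = 769.6 kN/m; ΣW sinα = 279.5 kN/m
Resisting = 190.1 + 769.6·tan26.3° = 190.1 + 380.4 = 570.4 kN/m
FS = 570.4 / 279.5 = 2.041

FS = 2.04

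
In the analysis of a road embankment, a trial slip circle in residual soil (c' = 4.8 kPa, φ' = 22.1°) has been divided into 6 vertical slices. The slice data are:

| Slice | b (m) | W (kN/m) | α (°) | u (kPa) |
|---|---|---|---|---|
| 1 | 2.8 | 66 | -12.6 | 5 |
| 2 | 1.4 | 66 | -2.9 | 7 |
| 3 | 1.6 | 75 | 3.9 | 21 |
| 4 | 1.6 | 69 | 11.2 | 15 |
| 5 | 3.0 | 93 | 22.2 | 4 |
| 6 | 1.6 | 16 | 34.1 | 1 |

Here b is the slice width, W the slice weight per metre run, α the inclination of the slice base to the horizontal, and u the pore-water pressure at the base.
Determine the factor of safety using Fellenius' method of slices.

FS = 3.84

Ordinary method of slices: FS = Σ[c'·Δl_i + (W_i cosα_i − u_i·Δl_i)·tanφ'] / Σ W_i sinα_i, with Δl_i = b_i / cosα_i.
Slice 1: Δl = 2.8/cos(-12.6°) = 2.869 m; N'_1 = 66·cos(-12.6°) − 5·2.869 = 50.1; c'Δl = 13.77; W sinα = -14.4
Slice 2: Δl = 1.4/cos(-2.9°) = 1.402 m; N'_2 = 66·cos(-2.9°) − 7·1.402 = 56.1; c'Δl = 6.73; W sinα = -3.3
Slice 3: Δl = 1.6/cos3.9° = 1.604 m; N'_3 = 75·cos3.9° − 21·1.604 = 41.1; c'Δl = 7.70; W sinα = 5.1
Slice 4: Δl = 1.6/cos11.2° = 1.631 m; N'_4 = 69·cos11.2° − 15·1.631 = 43.2; c'Δl = 7.83; W sinα = 13.4
Slice 5: Δl = 3.0/cos22.2° = 3.240 m; N'_5 = 93·cos22.2° − 4·3.240 = 73.1; c'Δl = 15.55; W sinα = 35.1
Slice 6: Δl = 1.6/cos34.1° = 1.932 m; N'_6 = 16·cos34.1° − 1·1.932 = 11.3; c'Δl = 9.27; W sinα = 9.0
Σc'Δl = 60.9 kN/m; ΣN' = 275.0 kN/m; ΣW sinα = 44.9 kN/m
Resisting = 60.9 + 275.0·tan22.1° = 60.9 + 111.7 = 172.5 kN/m
FS = 172.5 / 44.9 = 3.844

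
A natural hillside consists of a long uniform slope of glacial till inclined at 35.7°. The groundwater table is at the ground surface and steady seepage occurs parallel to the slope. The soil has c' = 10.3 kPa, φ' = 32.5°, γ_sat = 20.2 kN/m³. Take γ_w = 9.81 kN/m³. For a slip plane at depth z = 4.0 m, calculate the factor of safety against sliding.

FS = 0.73

With seepage parallel to the slope and the water table at the surface, the effective normal stress on the slip plane uses the buoyant unit weight γ' = γ_sat − γ_w while the driving shear stress uses γ_sat:
FS = [c' + γ' z cos²β tanφ'] / [γ_sat z sinβ cosβ]
γ' = 20.2 − 9.81 = 10.39 kN/m³
Numerator = 10.3 + 10.39·4.0·cos²35.7°·tan32.5° = 10.3 + 10.39·4.0·0.6595·0.6371 = 27.761 kPa
Denominator = 20.2·4.0·sin35.7°·cos35.7° = 20.2·4.0·0.5835·0.8121 = 38.290 kPa
FS = 27.761 / 38.290 = 0.725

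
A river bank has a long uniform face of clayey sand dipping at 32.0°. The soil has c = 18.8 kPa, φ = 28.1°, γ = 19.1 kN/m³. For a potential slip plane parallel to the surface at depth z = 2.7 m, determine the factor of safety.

For an infinite slope with a slip plane parallel to the surface (no pore pressure): FS = [c + γz cos²β tanφ] / [γz sinβ cosβ].
γz = 19.1·2.7 = 51.57 kN/m²
Numerator = 18.8 + 51.57·cos²32.0°·tan28.1° = 18.8 + 51.57·0.7192·0.5340 = 38.603 kPa
Denominator = 51.57·sin32.0°·cos32.0° = 51.57·0.5299·0.8480 = 23.175 kPa
FS = 38.603 / 23.175 = 1.666

FS = 1.67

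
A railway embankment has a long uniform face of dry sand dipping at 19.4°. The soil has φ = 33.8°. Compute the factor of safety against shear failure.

FS = 1.90

For a dry cohesionless infinite slope the factor of safety is FS = tanφ / tanβ.
FS = tan33.8° / tan19.4° = 0.6694 / 0.3522 = 1.901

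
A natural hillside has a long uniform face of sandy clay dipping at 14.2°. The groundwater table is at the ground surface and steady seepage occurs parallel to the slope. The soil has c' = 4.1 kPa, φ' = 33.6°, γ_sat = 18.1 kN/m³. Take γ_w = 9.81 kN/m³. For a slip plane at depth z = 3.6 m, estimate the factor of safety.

FS = 1.47

With seepage parallel to the slope and the water table at the surface, the effective normal stress on the slip plane uses the buoyant unit weight γ' = γ_sat − γ_w while the driving shear stress uses γ_sat:
FS = [c' + γ' z cos²β tanφ'] / [γ_sat z sinβ cosβ]
γ' = 18.1 − 9.81 = 8.29 kN/m³
Numerator = 4.1 + 8.29·3.6·cos²14.2°·tan33.6° = 4.1 + 8.29·3.6·0.9398·0.6644 = 22.735 kPa
Denominator = 18.1·3.6·sin14.2°·cos14.2° = 18.1·3.6·0.2453·0.9694 = 15.496 kPa
FS = 22.735 / 15.496 = 1.467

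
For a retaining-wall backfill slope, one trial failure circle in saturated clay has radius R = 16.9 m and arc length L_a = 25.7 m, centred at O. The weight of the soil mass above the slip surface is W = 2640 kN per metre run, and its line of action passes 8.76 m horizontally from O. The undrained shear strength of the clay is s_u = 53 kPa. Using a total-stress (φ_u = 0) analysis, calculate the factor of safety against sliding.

FS = 1.00

Taking moments about the centre O, the resisting moment is provided by the undrained shear strength acting along the arc:
M_R = s_u·L_a·R = 53·25.70·16.9 = 23019.5 kN·m/m
M_D = W·d = 2640·8.76 = 23126.4 kN·m/m
FS = M_R / M_D = 23019.5 / 23126.4 = 0.995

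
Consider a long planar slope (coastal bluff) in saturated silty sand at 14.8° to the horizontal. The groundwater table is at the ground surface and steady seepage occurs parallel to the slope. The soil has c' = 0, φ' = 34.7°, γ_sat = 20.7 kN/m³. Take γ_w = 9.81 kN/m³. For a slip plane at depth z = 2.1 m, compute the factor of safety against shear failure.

FS = 1.38

With seepage parallel to the slope and the water table at the surface, the effective normal stress on the slip plane uses the buoyant unit weight γ' = γ_sat − γ_w while the driving shear stress uses γ_sat:
FS = [c' + γ' z cos²β tanφ'] / [γ_sat z sinβ cosβ]
(For c' = 0 this reduces to FS = (γ'/γ_sat)·tanφ'/tanβ.)
γ' = 20.7 − 9.81 = 10.89 kN/m³
Numerator = 0.0 + 10.89·2.1·cos²14.8°·tan34.7° = 0.0 + 10.89·2.1·0.9347·0.6924 = 14.802 kPa
Denominator = 20.7·2.1·sin14.8°·cos14.8° = 20.7·2.1·0.2554·0.9668 = 10.736 kPa
FS = 14.802 / 10.736 = 1.379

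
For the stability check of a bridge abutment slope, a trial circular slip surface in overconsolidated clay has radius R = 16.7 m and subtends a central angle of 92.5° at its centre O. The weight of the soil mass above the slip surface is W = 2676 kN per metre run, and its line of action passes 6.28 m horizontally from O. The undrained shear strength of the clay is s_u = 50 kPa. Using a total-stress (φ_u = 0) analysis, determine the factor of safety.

FS = 1.34

Taking moments about the centre O, the resisting moment is provided by the undrained shear strength acting along the arc:
Arc length L_a = R·θ = 16.7·(92.5°·π/180) = 16.7·1.6144 = 26.96 m
M_R = s_u·L_a·R = 50·26.96·16.7 = 22512.4 kN·m/m
M_D = W·d = 2676·6.28 = 16805.3 kN·m/m
FS = M_R / M_D = 22512.4 / 16805.3 = 1.340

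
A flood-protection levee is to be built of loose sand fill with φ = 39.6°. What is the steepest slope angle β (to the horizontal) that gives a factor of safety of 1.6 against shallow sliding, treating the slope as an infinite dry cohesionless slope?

For an infinite dry cohesionless slope FS = tanφ/tanβ, so tanβ = tanφ / FS.
tanβ = tan39.6° / 1.6 = 0.8273 / 1.6 = 0.5170
β = arctan(0.5170) = 27.34°

β = 27.3°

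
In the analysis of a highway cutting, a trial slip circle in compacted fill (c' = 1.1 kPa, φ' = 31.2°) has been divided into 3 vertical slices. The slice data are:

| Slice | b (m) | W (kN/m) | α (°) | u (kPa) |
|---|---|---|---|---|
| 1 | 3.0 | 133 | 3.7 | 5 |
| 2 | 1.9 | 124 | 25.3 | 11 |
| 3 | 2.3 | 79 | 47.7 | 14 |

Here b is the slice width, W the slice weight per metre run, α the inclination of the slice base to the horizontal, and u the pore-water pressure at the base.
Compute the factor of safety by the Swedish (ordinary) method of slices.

Ordinary method of slices: FS = Σ[c'·Δl_i + (W_i cosα_i − u_i·Δl_i)·tanφ'] / Σ W_i sinα_i, with Δl_i = b_i / cosα_i.
Slice 1: Δl = 3.0/cos3.7° = 3.006 m; N'_1 = 133·cos3.7° − 5·3.006 = 117.7; c'Δl = 3.31; W sinα = 8.6
Slice 2: Δl = 1.9/cos25.3° = 2.102 m; N'_2 = 124·cos25.3° − 11·2.102 = 89.0; c'Δl = 2.31; W sinα = 53.0
Slice 3: Δl = 2.3/cos47.7° = 3.417 m; N'_3 = 79·cos47.7° − 14·3.417 = 5.3; c'Δl = 3.76; W sinα = 58.4
Σc'Δl = 9.4 kN/m; ΣN' = 212.0 kN/m; ΣW sinα = 120.0 kN/m
Resisting = 9.4 + 212.0·tan31.2° = 9.4 + 128.4 = 137.8 kN/m
FS = 137.8 / 120.0 = 1.148

FS = 1.15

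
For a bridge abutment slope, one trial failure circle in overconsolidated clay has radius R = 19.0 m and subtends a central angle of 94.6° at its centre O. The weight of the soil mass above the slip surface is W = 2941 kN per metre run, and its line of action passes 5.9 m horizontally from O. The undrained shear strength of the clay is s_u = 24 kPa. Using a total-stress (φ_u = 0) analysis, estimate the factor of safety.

Taking moments about the centre O, the resisting moment is provided by the undrained shear strength acting along the arc:
Arc length L_a = R·θ = 19.0·(94.6°·π/180) = 19.0·1.6511 = 31.37 m
M_R = s_u·L_a·R = 24·31.37·19.0 = 14305.0 kN·m/m
M_D = W·d = 2941·5.9 = 17351.9 kN·m/m
FS = M_R / M_D = 14305.0 / 17351.9 = 0.824

FS = 0.82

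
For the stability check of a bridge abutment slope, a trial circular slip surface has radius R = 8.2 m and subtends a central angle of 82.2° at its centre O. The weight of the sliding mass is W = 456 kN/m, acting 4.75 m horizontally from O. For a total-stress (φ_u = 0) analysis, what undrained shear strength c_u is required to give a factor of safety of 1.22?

c_u = 27.4 kPa

FS = c_u·L_a·R / (W·d), so c_u = FS·W·d / (L_a·R).
Arc length L_a = R·θ = 8.2·(82.2°·π/180) = 8.2·1.4347 = 11.76 m
c_u = 1.22·456·4.75 / (11.76·8.2) = 2642.5 / 96.47 = 27.39 kPa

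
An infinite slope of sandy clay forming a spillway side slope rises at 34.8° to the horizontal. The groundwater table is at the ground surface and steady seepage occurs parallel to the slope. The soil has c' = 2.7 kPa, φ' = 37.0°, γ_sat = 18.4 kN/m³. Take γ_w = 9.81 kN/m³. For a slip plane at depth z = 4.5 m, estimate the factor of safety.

FS = 0.58

With seepage parallel to the slope and the water table at the surface, the effective normal stress on the slip plane uses the buoyant unit weight γ' = γ_sat − γ_w while the driving shear stress uses γ_sat:
FS = [c' + γ' z cos²β tanφ'] / [γ_sat z sinβ cosβ]
γ' = 18.4 − 9.81 = 8.59 kN/m³
Numerator = 2.7 + 8.59·4.5·cos²34.8°·tan37.0° = 2.7 + 8.59·4.5·0.6743·0.7536 = 22.341 kPa
Denominator = 18.4·4.5·sin34.8°·cos34.8° = 18.4·4.5·0.5707·0.8211 = 38.803 kPa
FS = 22.341 / 38.803 = 0.576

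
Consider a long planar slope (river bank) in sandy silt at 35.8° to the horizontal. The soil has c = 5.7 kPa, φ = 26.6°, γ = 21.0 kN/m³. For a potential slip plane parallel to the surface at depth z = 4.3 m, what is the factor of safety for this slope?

For an infinite slope with a slip plane parallel to the surface (no pore pressure): FS = [c + γz cos²β tanφ] / [γz sinβ cosβ].
γz = 21.0·4.3 = 90.30 kN/m²
Numerator = 5.7 + 90.30·cos²35.8°·tan26.6° = 5.7 + 90.30·0.6578·0.5008 = 35.446 kPa
Denominator = 90.30·sin35.8°·cos35.8° = 90.30·0.5850·0.8111 = 42.842 kPa
FS = 35.446 / 42.842 = 0.827

FS = 0.83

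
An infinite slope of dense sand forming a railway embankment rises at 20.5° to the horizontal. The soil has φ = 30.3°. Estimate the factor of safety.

FS = 1.56

For a dry cohesionless infinite slope the factor of safety is FS = tanφ / tanβ.
FS = tan30.3° / tan20.5° = 0.5844 / 0.3739 = 1.563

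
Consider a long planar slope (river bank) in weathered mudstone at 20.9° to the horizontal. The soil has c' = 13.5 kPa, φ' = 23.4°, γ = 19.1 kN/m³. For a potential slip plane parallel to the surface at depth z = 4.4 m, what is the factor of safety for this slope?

FS = 1.62

For an infinite slope with a slip plane parallel to the surface (no pore pressure): FS = [c' + γz cos²β tanφ'] / [γz sinβ cosβ].
γz = 19.1·4.4 = 84.04 kN/m²
Numerator = 13.5 + 84.04·cos²20.9°·tan23.4° = 13.5 + 84.04·0.8727·0.4327 = 45.239 kPa
Denominator = 84.04·sin20.9°·cos20.9° = 84.04·0.3567·0.9342 = 28.008 kPa
FS = 45.239 / 28.008 = 1.615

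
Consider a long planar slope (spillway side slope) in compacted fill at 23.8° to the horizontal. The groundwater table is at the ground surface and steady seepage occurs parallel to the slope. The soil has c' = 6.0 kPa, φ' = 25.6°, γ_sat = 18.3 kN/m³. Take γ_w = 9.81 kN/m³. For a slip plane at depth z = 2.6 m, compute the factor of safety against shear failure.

With seepage parallel to the slope and the water table at the surface, the effective normal stress on the slip plane uses the buoyant unit weight γ' = γ_sat − γ_w while the driving shear stress uses γ_sat:
FS = [c' + γ' z cos²β tanφ'] / [γ_sat z sinβ cosβ]
γ' = 18.3 − 9.81 = 8.49 kN/m³
Numerator = 6.0 + 8.49·2.6·cos²23.8°·tan25.6° = 6.0 + 8.49·2.6·0.8372·0.4791 = 14.854 kPa
Denominator = 18.3·2.6·sin23.8°·cos23.8° = 18.3·2.6·0.4035·0.9150 = 17.568 kPa
FS = 14.854 / 17.568 = 0.846

FS = 0.85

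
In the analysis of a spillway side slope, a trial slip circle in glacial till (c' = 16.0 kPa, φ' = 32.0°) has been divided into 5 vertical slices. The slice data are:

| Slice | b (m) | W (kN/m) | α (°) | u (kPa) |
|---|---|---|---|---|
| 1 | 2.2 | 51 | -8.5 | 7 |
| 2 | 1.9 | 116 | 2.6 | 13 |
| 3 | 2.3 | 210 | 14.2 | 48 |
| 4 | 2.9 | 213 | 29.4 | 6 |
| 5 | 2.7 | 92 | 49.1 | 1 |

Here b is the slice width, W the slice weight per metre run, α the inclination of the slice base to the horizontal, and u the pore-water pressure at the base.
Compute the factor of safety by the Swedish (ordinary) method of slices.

Ordinary method of slices: FS = Σ[c'·Δl_i + (W_i cosα_i − u_i·Δl_i)·tanφ'] / Σ W_i sinα_i, with Δl_i = b_i / cosα_i.
Slice 1: Δl = 2.2/cos(-8.5°) = 2.224 m; N'_1 = 51·cos(-8.5°) − 7·2.224 = 34.9; c'Δl = 35.59; W sinα = -7.5
Slice 2: Δl = 1.9/cos2.6° = 1.902 m; N'_2 = 116·cos2.6° − 13·1.902 = 91.2; c'Δl = 30.43; W sinα = 5.3
Slice 3: Δl = 2.3/cos14.2° = 2.372 m; N'_3 = 210·cos14.2° − 48·2.372 = 89.7; c'Δl = 37.96; W sinα = 51.5
Slice 4: Δl = 2.9/cos29.4° = 3.329 m; N'_4 = 213·cos29.4° − 6·3.329 = 165.6; c'Δl = 53.26; W sinα = 104.6
Slice 5: Δl = 2.7/cos49.1° = 4.124 m; N'_5 = 92·cos49.1° − 1·4.124 = 56.1; c'Δl = 65.98; W sinα = 69.5
Σc'Δl = 223.2 kN/m; ΣN' = 437.4 kN/m; ΣW sinα = 223.3 kN/m
Resisting = 223.2 + 437.4·tan32.0° = 223.2 + 273.3 = 496.6 kN/m
FS = 496.6 / 223.3 = 2.223

FS = 2.22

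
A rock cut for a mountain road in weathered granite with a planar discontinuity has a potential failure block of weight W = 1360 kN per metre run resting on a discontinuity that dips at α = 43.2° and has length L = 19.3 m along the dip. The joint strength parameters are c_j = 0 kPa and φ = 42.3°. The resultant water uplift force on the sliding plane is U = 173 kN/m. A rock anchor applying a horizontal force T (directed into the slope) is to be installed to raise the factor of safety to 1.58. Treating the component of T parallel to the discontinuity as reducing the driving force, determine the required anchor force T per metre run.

Resolving forces along and normal to the sliding plane, with the horizontal anchor force T adding T·sinα to the effective normal force and T·cosα acting up the plane against the driving force:
FS = [c_jL + (W cosα − U + T sinα) tanφ] / [W sinα − T cosα]
Without the anchor: N' = 818.4 kN/m, driving T_d = 931.0 kN/m, resisting R = 0·19.3 + 818.4·tan42.3° = 744.7 kN/m, FS = 0.80.
Setting FS = 1.58 and solving for T:
1.58·(931.0 − T cos43.2°) = 744.7 + T sin43.2°·tan42.3°
T·(sin43.2°·tan42.3° + 1.58·cos43.2°) = 1.58·931.0 − 744.7
T·(0.6845·0.9099 + 1.58·0.7290) = 1471.0 − 744.7 = 726.3
T·1.7747 = 726.3
T = 409.2 kN/m

T = 409 kN/m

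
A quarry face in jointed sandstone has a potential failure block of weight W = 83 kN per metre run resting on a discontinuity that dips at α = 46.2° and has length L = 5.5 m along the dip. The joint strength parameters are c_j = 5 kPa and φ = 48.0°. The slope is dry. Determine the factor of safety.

Resolving the block weight along and normal to the plane and applying the Mohr–Coulomb strength on the joint:
N' = W cosα = 83·cos46.2° = 57.4 kN/m
Driving force T = W sinα = 83·sin46.2° = 59.9 kN/m
Resisting force R = c_j·L + N'·tanφ = 5·5.5 + 57.4·tan48.0° = 27.5 + 63.8 = 91.3 kN/m
FS = R / T = 91.3 / 59.9 = 1.524

FS = 1.52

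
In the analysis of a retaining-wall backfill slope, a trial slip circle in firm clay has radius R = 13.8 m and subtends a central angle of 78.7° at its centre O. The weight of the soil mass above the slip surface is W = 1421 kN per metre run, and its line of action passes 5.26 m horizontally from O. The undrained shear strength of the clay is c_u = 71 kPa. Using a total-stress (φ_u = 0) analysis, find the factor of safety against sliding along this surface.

Taking moments about the centre O, the resisting moment is provided by the undrained shear strength acting along the arc:
Arc length L_a = R·θ = 13.8·(78.7°·π/180) = 13.8·1.3736 = 18.96 m
M_R = c_u·L_a·R = 71·18.96·13.8 = 18572.4 kN·m/m
M_D = W·d = 1421·5.26 = 7474.5 kN·m/m
FS = M_R / M_D = 18572.4 / 7474.5 = 2.485

FS = 2.48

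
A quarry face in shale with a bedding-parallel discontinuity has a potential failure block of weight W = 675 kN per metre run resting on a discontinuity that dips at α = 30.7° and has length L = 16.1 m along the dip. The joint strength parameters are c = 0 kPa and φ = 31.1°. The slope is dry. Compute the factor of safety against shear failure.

Resolving the block weight along and normal to the plane and applying the Mohr–Coulomb strength on the joint:
N' = W cosα = 675·cos30.7° = 580.4 kN/m
Driving force T = W sinα = 675·sin30.7° = 344.6 kN/m
Resisting force R = c·L + N'·tanφ = 0·16.1 + 580.4·tan31.1° = 0.0 + 350.1 = 350.1 kN/m
FS = R / T = 350.1 / 344.6 = 1.016

FS = 1.02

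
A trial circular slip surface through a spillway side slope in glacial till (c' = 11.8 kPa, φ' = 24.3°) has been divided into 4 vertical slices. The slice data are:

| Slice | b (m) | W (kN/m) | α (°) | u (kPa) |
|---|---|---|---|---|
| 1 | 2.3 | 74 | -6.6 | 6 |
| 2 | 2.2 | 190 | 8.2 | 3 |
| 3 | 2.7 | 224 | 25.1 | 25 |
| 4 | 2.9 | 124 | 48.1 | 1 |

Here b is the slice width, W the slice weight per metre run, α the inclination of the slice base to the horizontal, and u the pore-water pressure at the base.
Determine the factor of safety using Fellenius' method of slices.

FS = 1.66

Ordinary method of slices: FS = Σ[c'·Δl_i + (W_i cosα_i − u_i·Δl_i)·tanφ'] / Σ W_i sinα_i, with Δl_i = b_i / cosα_i.
Slice 1: Δl = 2.3/cos(-6.6°) = 2.315 m; N'_1 = 74·cos(-6.6°) − 6·2.315 = 59.6; c'Δl = 27.32; W sinα = -8.5
Slice 2: Δl = 2.2/cos8.2° = 2.223 m; N'_2 = 190·cos8.2° − 3·2.223 = 181.4; c'Δl = 26.23; W sinα = 27.1
Slice 3: Δl = 2.7/cos25.1° = 2.982 m; N'_3 = 224·cos25.1° − 25·2.982 = 128.3; c'Δl = 35.18; W sinα = 95.0
Slice 4: Δl = 2.9/cos48.1° = 4.342 m; N'_4 = 124·cos48.1° − 1·4.342 = 78.5; c'Δl = 51.24; W sinα = 92.3
Σc'Δl = 140.0 kN/m; ΣN' = 447.8 kN/m; ΣW sinα = 205.9 kN/m
Resisting = 140.0 + 447.8·tan24.3° = 140.0 + 202.2 = 342.2 kN/m
FS = 342.2 / 205.9 = 1.662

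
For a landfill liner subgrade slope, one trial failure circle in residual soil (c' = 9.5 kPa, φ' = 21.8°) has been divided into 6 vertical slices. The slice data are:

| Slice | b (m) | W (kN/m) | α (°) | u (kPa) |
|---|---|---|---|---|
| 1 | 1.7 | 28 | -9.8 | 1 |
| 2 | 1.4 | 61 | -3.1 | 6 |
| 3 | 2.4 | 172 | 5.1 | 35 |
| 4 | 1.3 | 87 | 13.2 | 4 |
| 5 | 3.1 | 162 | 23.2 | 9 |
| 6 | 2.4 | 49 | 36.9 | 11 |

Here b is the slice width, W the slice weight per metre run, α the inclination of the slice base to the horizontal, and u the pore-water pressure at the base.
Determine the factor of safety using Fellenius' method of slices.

Ordinary method of slices: FS = Σ[c'·Δl_i + (W_i cosα_i − u_i·Δl_i)·tanφ'] / Σ W_i sinα_i, with Δl_i = b_i / cosα_i.
Slice 1: Δl = 1.7/cos(-9.8°) = 1.725 m; N'_1 = 28·cos(-9.8°) − 1·1.725 = 25.9; c'Δl = 16.39; W sinα = -4.8
Slice 2: Δl = 1.4/cos(-3.1°) = 1.402 m; N'_2 = 61·cos(-3.1°) − 6·1.402 = 52.5; c'Δl = 13.32; W sinα = -3.3
Slice 3: Δl = 2.4/cos5.1° = 2.410 m; N'_3 = 172·cos5.1° − 35·2.410 = 87.0; c'Δl = 22.89; W sinα = 15.3
Slice 4: Δl = 1.3/cos13.2° = 1.335 m; N'_4 = 87·cos13.2° − 4·1.335 = 79.4; c'Δl = 12.69; W sinα = 19.9
Slice 5: Δl = 3.1/cos23.2° = 3.373 m; N'_5 = 162·cos23.2° − 9·3.373 = 118.5; c'Δl = 32.04; W sinα = 63.8
Slice 6: Δl = 2.4/cos36.9° = 3.001 m; N'_6 = 49·cos36.9° − 11·3.001 = 6.2; c'Δl = 28.51; W sinα = 29.4
Σc'Δl = 125.8 kN/m; ΣN' = 369.4 kN/m; ΣW sinα = 120.3 kN/m
Resisting = 125.8 + 369.4·tan21.8° = 125.8 + 147.8 = 273.6 kN/m
FS = 273.6 / 120.3 = 2.274

FS = 2.27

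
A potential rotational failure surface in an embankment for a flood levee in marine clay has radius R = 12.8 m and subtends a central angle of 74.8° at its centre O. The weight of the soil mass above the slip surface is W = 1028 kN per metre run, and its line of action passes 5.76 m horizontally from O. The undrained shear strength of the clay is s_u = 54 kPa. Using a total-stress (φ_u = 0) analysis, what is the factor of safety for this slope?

Taking moments about the centre O, the resisting moment is provided by the undrained shear strength acting along the arc:
Arc length L_a = R·θ = 12.8·(74.8°·π/180) = 12.8·1.3055 = 16.71 m
M_R = s_u·L_a·R = 54·16.71·12.8 = 11550.3 kN·m/m
M_D = W·d = 1028·5.76 = 5921.3 kN·m/m
FS = M_R / M_D = 11550.3 / 5921.3 = 1.951

FS = 1.95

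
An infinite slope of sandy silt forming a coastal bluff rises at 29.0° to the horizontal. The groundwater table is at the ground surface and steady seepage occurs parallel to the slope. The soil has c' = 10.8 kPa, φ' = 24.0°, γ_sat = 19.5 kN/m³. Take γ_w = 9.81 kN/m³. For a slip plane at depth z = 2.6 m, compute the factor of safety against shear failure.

FS = 0.90

With seepage parallel to the slope and the water table at the surface, the effective normal stress on the slip plane uses the buoyant unit weight γ' = γ_sat − γ_w while the driving shear stress uses γ_sat:
FS = [c' + γ' z cos²β tanφ'] / [γ_sat z sinβ cosβ]
γ' = 19.5 − 9.81 = 9.69 kN/m³
Numerator = 10.8 + 9.69·2.6·cos²29.0°·tan24.0° = 10.8 + 9.69·2.6·0.7650·0.4452 = 19.381 kPa
Denominator = 19.5·2.6·sin29.0°·cos29.0° = 19.5·2.6·0.4848·0.8746 = 21.498 kPa
FS = 19.381 / 21.498 = 0.902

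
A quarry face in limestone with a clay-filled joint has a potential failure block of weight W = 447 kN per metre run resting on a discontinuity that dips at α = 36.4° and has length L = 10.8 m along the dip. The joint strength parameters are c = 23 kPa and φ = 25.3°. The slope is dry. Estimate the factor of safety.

Resolving the block weight along and normal to the plane and applying the Mohr–Coulomb strength on the joint:
N' = W cosα = 447·cos36.4° = 359.8 kN/m
Driving force T = W sinα = 447·sin36.4° = 265.3 kN/m
Resisting force R = c·L + N'·tanφ = 23·10.8 + 359.8·tan25.3° = 248.4 + 170.1 = 418.5 kN/m
FS = R / T = 418.5 / 265.3 = 1.578

FS = 1.58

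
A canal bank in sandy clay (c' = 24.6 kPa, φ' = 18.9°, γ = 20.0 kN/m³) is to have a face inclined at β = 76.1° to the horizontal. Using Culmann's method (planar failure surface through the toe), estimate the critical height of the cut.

H_c = 9.86 m

Culmann's analysis gives the critical failure plane at α_cr = (β + φ')/2 = (76.1 + 18.9)/2 = 47.5°, and the critical height
H_c = (4c'/γ) · sinβ cosφ' / [1 − cos(β − φ')]
    = (4·24.6/20.0) · sin76.1°·cos18.9° / [1 − cos(57.2°)]
    = 4.920 · 0.9707·0.9461 / [1 − 0.5417]
    = 4.920 · 0.9184 / 0.4583
    = 9.86 m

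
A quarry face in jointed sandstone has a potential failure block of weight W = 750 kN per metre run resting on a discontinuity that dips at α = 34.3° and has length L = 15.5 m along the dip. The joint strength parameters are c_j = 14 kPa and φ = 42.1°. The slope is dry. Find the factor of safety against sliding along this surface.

Resolving the block weight along and normal to the plane and applying the Mohr–Coulomb strength on the joint:
N' = W cosα = 750·cos34.3° = 619.6 kN/m
Driving force T = W sinα = 750·sin34.3° = 422.6 kN/m
Resisting force R = c_j·L + N'·tanφ = 14·15.5 + 619.6·tan42.1° = 217.0 + 559.8 = 776.8 kN/m
FS = R / T = 776.8 / 422.6 = 1.838

FS = 1.84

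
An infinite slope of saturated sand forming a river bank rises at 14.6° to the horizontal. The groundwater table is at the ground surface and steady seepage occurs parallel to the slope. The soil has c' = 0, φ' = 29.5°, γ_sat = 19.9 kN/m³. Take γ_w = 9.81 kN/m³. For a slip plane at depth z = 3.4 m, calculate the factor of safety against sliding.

With seepage parallel to the slope and the water table at the surface, the effective normal stress on the slip plane uses the buoyant unit weight γ' = γ_sat − γ_w while the driving shear stress uses γ_sat:
FS = [c' + γ' z cos²β tanφ'] / [γ_sat z sinβ cosβ]
(For c' = 0 this reduces to FS = (γ'/γ_sat)·tanφ'/tanβ.)
γ' = 19.9 − 9.81 = 10.09 kN/m³
Numerator = 0.0 + 10.09·3.4·cos²14.6°·tan29.5° = 0.0 + 10.09·3.4·0.9365·0.5658 = 18.176 kPa
Denominator = 19.9·3.4·sin14.6°·cos14.6° = 19.9·3.4·0.2521·0.9677 = 16.504 kPa
FS = 18.176 / 16.504 = 1.101

FS = 1.10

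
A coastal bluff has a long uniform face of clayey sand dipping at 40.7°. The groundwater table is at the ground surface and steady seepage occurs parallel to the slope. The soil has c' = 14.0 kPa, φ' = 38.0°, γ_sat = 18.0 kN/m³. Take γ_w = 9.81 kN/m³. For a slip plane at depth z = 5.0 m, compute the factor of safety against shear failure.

With seepage parallel to the slope and the water table at the surface, the effective normal stress on the slip plane uses the buoyant unit weight γ' = γ_sat − γ_w while the driving shear stress uses γ_sat:
FS = [c' + γ' z cos²β tanφ'] / [γ_sat z sinβ cosβ]
γ' = 18.0 − 9.81 = 8.19 kN/m³
Numerator = 14.0 + 8.19·5.0·cos²40.7°·tan38.0° = 14.0 + 8.19·5.0·0.5748·0.7813 = 32.389 kPa
Denominator = 18.0·5.0·sin40.7°·cos40.7° = 18.0·5.0·0.6521·0.7581 = 44.494 kPa
FS = 32.389 / 44.494 = 0.728

FS = 0.73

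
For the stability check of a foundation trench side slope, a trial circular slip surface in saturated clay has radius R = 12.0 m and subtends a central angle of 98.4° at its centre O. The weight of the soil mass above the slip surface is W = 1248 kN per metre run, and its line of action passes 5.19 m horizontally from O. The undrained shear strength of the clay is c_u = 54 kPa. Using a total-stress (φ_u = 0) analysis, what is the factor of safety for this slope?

Taking moments about the centre O, the resisting moment is provided by the undrained shear strength acting along the arc:
Arc length L_a = R·θ = 12.0·(98.4°·π/180) = 12.0·1.7174 = 20.61 m
M_R = c_u·L_a·R = 54·20.61·12.0 = 13354.5 kN·m/m
M_D = W·d = 1248·5.19 = 6477.1 kN·m/m
FS = M_R / M_D = 13354.5 / 6477.1 = 2.062

FS = 2.06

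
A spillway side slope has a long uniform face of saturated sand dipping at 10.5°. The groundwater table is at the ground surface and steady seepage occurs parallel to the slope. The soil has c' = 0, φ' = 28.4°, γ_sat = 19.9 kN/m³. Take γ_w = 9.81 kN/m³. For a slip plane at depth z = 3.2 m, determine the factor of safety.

With seepage parallel to the slope and the water table at the surface, the effective normal stress on the slip plane uses the buoyant unit weight γ' = γ_sat − γ_w while the driving shear stress uses γ_sat:
FS = [c' + γ' z cos²β tanφ'] / [γ_sat z sinβ cosβ]
(For c' = 0 this reduces to FS = (γ'/γ_sat)·tanφ'/tanβ.)
γ' = 19.9 − 9.81 = 10.09 kN/m³
Numerator = 0.0 + 10.09·3.2·cos²10.5°·tan28.4° = 0.0 + 10.09·3.2·0.9668·0.5407 = 16.878 kPa
Denominator = 19.9·3.2·sin10.5°·cos10.5° = 19.9·3.2·0.1822·0.9833 = 11.410 kPa
FS = 16.878 / 11.410 = 1.479

FS = 1.48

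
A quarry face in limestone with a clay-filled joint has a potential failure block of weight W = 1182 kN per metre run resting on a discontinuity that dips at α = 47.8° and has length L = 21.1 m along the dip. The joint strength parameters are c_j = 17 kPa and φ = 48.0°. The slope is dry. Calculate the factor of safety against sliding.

FS = 1.42

Resolving the block weight along and normal to the plane and applying the Mohr–Coulomb strength on the joint:
N' = W cosα = 1182·cos47.8° = 794.0 kN/m
Driving force T = W sinα = 1182·sin47.8° = 875.6 kN/m
Resisting force R = c_j·L + N'·tanφ = 17·21.1 + 794.0·tan48.0° = 358.7 + 881.8 = 1240.5 kN/m
FS = R / T = 1240.5 / 875.6 = 1.417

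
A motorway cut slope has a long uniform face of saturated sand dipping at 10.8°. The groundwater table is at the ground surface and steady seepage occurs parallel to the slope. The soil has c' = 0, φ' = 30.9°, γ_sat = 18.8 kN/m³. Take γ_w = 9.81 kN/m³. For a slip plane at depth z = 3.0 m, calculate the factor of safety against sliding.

With seepage parallel to the slope and the water table at the surface, the effective normal stress on the slip plane uses the buoyant unit weight γ' = γ_sat − γ_w while the driving shear stress uses γ_sat:
FS = [c' + γ' z cos²β tanφ'] / [γ_sat z sinβ cosβ]
(For c' = 0 this reduces to FS = (γ'/γ_sat)·tanφ'/tanβ.)
γ' = 18.8 − 9.81 = 8.99 kN/m³
Numerator = 0.0 + 8.99·3.0·cos²10.8°·tan30.9° = 0.0 + 8.99·3.0·0.9649·0.5985 = 15.574 kPa
Denominator = 18.8·3.0·sin10.8°·cos10.8° = 18.8·3.0·0.1874·0.9823 = 10.381 kPa
FS = 15.574 / 10.381 = 1.500

FS = 1.50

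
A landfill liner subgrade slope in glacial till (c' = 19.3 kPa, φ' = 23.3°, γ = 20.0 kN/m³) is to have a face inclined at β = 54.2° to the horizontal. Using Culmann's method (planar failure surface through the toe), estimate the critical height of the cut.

Culmann's analysis gives the critical failure plane at α_cr = (β + φ')/2 = (54.2 + 23.3)/2 = 38.8°, and the critical height
H_c = (4c'/γ) · sinβ cosφ' / [1 − cos(β − φ')]
    = (4·19.3/20.0) · sin54.2°·cos23.3° / [1 − cos(30.9°)]
    = 3.860 · 0.8111·0.9184 / [1 − 0.8581]
    = 3.860 · 0.7449 / 0.1419
    = 20.26 m

H_c = 20.26 m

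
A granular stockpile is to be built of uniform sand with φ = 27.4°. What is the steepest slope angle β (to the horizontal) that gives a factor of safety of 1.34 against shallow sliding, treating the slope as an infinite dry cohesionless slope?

β = 21.1°

For an infinite dry cohesionless slope FS = tanφ/tanβ, so tanβ = tanφ / FS.
tanβ = tan27.4° / 1.34 = 0.5184 / 1.34 = 0.3868
β = arctan(0.3868) = 21.15°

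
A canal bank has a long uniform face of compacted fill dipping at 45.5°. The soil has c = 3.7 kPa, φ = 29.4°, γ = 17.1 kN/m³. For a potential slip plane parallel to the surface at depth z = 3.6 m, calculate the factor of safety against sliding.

For an infinite slope with a slip plane parallel to the surface (no pore pressure): FS = [c + γz cos²β tanφ] / [γz sinβ cosβ].
γz = 17.1·3.6 = 61.56 kN/m²
Numerator = 3.7 + 61.56·cos²45.5°·tan29.4° = 3.7 + 61.56·0.4913·0.5635 = 20.741 kPa
Denominator = 61.56·sin45.5°·cos45.5° = 61.56·0.7133·0.7009 = 30.775 kPa
FS = 20.741 / 30.775 = 0.674

FS = 0.67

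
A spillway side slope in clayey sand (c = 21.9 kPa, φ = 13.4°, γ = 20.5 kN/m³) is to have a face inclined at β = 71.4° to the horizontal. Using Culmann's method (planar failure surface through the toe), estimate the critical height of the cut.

Culmann's analysis gives the critical failure plane at α_cr = (β + φ)/2 = (71.4 + 13.4)/2 = 42.4°, and the critical height
H_c = (4c/γ) · sinβ cosφ / [1 − cos(β − φ)]
    = (4·21.9/20.5) · sin71.4°·cos13.4° / [1 − cos(58.0°)]
    = 4.273 · 0.9478·0.9728 / [1 − 0.5299]
    = 4.273 · 0.9220 / 0.4701
    = 8.38 m

H_c = 8.38 m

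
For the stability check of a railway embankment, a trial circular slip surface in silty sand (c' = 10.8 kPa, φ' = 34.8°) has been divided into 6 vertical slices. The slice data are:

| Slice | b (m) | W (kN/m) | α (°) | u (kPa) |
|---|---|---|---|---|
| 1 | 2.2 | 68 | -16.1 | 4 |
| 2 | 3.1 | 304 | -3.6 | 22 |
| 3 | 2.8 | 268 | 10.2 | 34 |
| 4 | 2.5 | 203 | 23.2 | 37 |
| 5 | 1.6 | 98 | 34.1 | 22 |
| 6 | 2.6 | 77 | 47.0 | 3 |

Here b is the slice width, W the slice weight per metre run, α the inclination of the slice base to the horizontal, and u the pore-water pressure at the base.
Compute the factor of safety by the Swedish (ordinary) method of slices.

Ordinary method of slices: FS = Σ[c'·Δl_i + (W_i cosα_i − u_i·Δl_i)·tanφ'] / Σ W_i sinα_i, with Δl_i = b_i / cosα_i.
Slice 1: Δl = 2.2/cos(-16.1°) = 2.290 m; N'_1 = 68·cos(-16.1°) − 4·2.290 = 56.2; c'Δl = 24.73; W sinα = -18.9
Slice 2: Δl = 3.1/cos(-3.6°) = 3.106 m; N'_2 = 304·cos(-3.6°) − 22·3.106 = 235.1; c'Δl = 33.55; W sinα = -19.1
Slice 3: Δl = 2.8/cos10.2° = 2.845 m; N'_3 = 268·cos10.2° − 34·2.845 = 167.0; c'Δl = 30.73; W sinα = 47.5
Slice 4: Δl = 2.5/cos23.2° = 2.720 m; N'_4 = 203·cos23.2° − 37·2.720 = 85.9; c'Δl = 29.38; W sinα = 80.0
Slice 5: Δl = 1.6/cos34.1° = 1.932 m; N'_5 = 98·cos34.1° − 22·1.932 = 38.6; c'Δl = 20.87; W sinα = 54.9
Slice 6: Δl = 2.6/cos47.0° = 3.812 m; N'_6 = 77·cos47.0° − 3·3.812 = 41.1; c'Δl = 41.17; W sinα = 56.3
Σc'Δl = 180.4 kN/m; ΣN' = 623.9 kN/m; ΣW sinα = 200.7 kN/m
Resisting = 180.4 + 623.9·tan34.8° = 180.4 + 433.6 = 614.1 kN/m
FS = 614.1 / 200.7 = 3.059

FS = 3.06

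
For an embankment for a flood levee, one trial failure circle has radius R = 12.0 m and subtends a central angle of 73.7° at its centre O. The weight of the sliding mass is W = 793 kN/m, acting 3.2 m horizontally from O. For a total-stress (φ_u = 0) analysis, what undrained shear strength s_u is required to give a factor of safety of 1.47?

s_u = 20.1 kPa

FS = s_u·L_a·R / (W·d), so s_u = FS·W·d / (L_a·R).
Arc length L_a = R·θ = 12.0·(73.7°·π/180) = 12.0·1.2863 = 15.44 m
s_u = 1.47·793·3.2 / (15.44·12.0) = 3730.3 / 185.23 = 20.14 kPa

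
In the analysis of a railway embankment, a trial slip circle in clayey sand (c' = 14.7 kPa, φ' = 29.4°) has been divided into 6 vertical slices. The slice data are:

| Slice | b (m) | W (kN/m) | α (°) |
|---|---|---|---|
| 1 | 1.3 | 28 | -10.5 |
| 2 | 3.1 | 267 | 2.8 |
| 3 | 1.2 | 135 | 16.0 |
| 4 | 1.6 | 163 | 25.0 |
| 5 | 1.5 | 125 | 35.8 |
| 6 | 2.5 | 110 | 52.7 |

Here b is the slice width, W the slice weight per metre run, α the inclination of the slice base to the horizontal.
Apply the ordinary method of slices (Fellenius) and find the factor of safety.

Ordinary method of slices: FS = Σ[c'·Δl_i + (W_i cosα_i)·tanφ'] / Σ W_i sinα_i, with Δl_i = b_i / cosα_i.
Slice 1: Δl = 1.3/cos(-10.5°) = 1.322 m; N'_1 = 28·cos(-10.5°) = 27.5; c'Δl = 19.44; W sinα = -5.1
Slice 2: Δl = 3.1/cos2.8° = 3.104 m; N'_2 = 267·cos2.8° = 266.7; c'Δl = 45.62; W sinα = 13.0
Slice 3: Δl = 1.2/cos16.0° = 1.248 m; N'_3 = 135·cos16.0° = 129.8; c'Δl = 18.35; W sinα = 37.2
Slice 4: Δl = 1.6/cos25.0° = 1.765 m; N'_4 = 163·cos25.0° = 147.7; c'Δl = 25.95; W sinα = 68.9
Slice 5: Δl = 1.5/cos35.8° = 1.849 m; N'_5 = 125·cos35.8° = 101.4; c'Δl = 27.19; W sinα = 73.1
Slice 6: Δl = 2.5/cos52.7° = 4.125 m; N'_6 = 110·cos52.7° = 66.7; c'Δl = 60.64; W sinα = 87.5
Σc'Δl = 197.2 kN/m; ΣN' = 739.8 kN/m; ΣW sinα = 274.7 kN/m
Resisting = 197.2 + 739.8·tan29.4° = 197.2 + 416.8 = 614.0 kN/m
FS = 614.0 / 274.7 = 2.236

FS = 2.24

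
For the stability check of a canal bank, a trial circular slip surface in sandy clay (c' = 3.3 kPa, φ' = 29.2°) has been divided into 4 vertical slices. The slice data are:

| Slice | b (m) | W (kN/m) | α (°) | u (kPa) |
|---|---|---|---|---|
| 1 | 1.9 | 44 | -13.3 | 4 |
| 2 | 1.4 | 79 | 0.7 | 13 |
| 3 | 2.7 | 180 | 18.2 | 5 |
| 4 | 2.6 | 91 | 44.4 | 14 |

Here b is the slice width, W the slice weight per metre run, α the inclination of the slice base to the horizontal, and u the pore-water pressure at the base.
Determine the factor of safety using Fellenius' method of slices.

Ordinary method of slices: FS = Σ[c'·Δl_i + (W_i cosα_i − u_i·Δl_i)·tanφ'] / Σ W_i sinα_i, with Δl_i = b_i / cosα_i.
Slice 1: Δl = 1.9/cos(-13.3°) = 1.952 m; N'_1 = 44·cos(-13.3°) − 4·1.952 = 35.0; c'Δl = 6.44; W sinα = -10.1
Slice 2: Δl = 1.4/cos0.7° = 1.400 m; N'_2 = 79·cos0.7° − 13·1.400 = 60.8; c'Δl = 4.62; W sinα = 1.0
Slice 3: Δl = 2.7/cos18.2° = 2.842 m; N'_3 = 180·cos18.2° − 5·2.842 = 156.8; c'Δl = 9.38; W sinα = 56.2
Slice 4: Δl = 2.6/cos44.4° = 3.639 m; N'_4 = 91·cos44.4° − 14·3.639 = 14.1; c'Δl = 12.01; W sinα = 63.7
Σc'Δl = 32.5 kN/m; ΣN' = 266.7 kN/m; ΣW sinα = 110.7 kN/m
Resisting = 32.5 + 266.7·tan29.2° = 32.5 + 149.0 = 181.5 kN/m
FS = 181.5 / 110.7 = 1.639

FS = 1.64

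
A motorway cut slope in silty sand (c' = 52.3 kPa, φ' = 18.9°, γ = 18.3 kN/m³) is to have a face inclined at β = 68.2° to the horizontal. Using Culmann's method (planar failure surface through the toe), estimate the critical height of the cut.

H_c = 28.86 m

Culmann's analysis gives the critical failure plane at α_cr = (β + φ')/2 = (68.2 + 18.9)/2 = 43.5°, and the critical height
H_c = (4c'/γ) · sinβ cosφ' / [1 − cos(β − φ')]
    = (4·52.3/18.3) · sin68.2°·cos18.9° / [1 − cos(49.3°)]
    = 11.432 · 0.9285·0.9461 / [1 − 0.6521]
    = 11.432 · 0.8784 / 0.3479
    = 28.86 m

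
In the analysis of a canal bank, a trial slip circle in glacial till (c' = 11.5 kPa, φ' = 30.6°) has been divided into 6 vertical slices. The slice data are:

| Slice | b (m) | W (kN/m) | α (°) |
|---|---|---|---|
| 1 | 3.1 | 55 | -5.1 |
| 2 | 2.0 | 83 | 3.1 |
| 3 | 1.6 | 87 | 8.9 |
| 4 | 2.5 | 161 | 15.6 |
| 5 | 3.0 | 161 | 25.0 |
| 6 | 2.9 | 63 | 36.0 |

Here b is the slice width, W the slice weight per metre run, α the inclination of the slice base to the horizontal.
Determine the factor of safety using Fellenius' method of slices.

FS = 3.26

Ordinary method of slices: FS = Σ[c'·Δl_i + (W_i cosα_i)·tanφ'] / Σ W_i sinα_i, with Δl_i = b_i / cosα_i.
Slice 1: Δl = 3.1/cos(-5.1°) = 3.112 m; N'_1 = 55·cos(-5.1°) = 54.8; c'Δl = 35.79; W sinα = -4.9
Slice 2: Δl = 2.0/cos3.1° = 2.003 m; N'_2 = 83·cos3.1° = 82.9; c'Δl = 23.03; W sinα = 4.5
Slice 3: Δl = 1.6/cos8.9° = 1.619 m; N'_3 = 87·cos8.9° = 86.0; c'Δl = 18.62; W sinα = 13.5
Slice 4: Δl = 2.5/cos15.6° = 2.596 m; N'_4 = 161·cos15.6° = 155.1; c'Δl = 29.85; W sinα = 43.3
Slice 5: Δl = 3.0/cos25.0° = 3.310 m; N'_5 = 161·cos25.0° = 145.9; c'Δl = 38.07; W sinα = 68.0
Slice 6: Δl = 2.9/cos36.0° = 3.585 m; N'_6 = 63·cos36.0° = 51.0; c'Δl = 41.22; W sinα = 37.0
Σc'Δl = 186.6 kN/m; ΣN' = 575.6 kN/m; ΣW sinα = 161.4 kN/m
Resisting = 186.6 + 575.6·tan30.6° = 186.6 + 340.4 = 527.0 kN/m
FS = 527.0 / 161.4 = 3.264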